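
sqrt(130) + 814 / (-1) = -814 + sqrt(130) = -802.60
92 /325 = 0.28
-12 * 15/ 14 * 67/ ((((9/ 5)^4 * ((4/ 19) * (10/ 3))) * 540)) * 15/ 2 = -795625/ 489888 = -1.62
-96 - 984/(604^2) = -4377915/45602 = -96.00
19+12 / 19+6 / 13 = 4963 / 247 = 20.09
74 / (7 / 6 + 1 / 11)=58.84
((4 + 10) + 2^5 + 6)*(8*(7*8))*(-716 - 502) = -28374528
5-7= -2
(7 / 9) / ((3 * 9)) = 7 / 243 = 0.03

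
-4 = -4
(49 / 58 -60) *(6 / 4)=-10293 / 116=-88.73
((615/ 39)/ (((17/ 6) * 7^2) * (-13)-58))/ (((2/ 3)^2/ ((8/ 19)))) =-22140/ 2760719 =-0.01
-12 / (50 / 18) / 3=-36 / 25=-1.44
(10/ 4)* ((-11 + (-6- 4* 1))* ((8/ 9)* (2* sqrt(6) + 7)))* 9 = -2940- 840* sqrt(6) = -4997.57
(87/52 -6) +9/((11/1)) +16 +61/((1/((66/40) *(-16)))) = -4570019/2860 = -1597.91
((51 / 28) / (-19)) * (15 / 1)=-765 / 532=-1.44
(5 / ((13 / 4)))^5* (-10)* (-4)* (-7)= -896000000 / 371293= -2413.19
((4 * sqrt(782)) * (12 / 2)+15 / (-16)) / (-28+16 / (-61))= -23.71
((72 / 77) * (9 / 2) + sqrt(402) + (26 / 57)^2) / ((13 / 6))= 2209456 / 1084083 + 6 * sqrt(402) / 13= 11.29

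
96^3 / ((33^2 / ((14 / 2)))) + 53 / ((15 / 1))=10328333 / 1815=5690.54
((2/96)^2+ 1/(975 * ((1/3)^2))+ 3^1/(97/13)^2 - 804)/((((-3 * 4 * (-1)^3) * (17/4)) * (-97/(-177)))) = -334181986273753/11617962220800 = -28.76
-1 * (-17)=17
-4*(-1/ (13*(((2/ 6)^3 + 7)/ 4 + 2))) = 216/ 2639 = 0.08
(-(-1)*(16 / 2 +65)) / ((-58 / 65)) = -4745 / 58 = -81.81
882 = 882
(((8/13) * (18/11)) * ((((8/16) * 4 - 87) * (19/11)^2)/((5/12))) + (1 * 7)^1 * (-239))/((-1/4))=158210620/17303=9143.54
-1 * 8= -8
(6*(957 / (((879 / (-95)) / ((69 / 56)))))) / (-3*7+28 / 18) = 11291643 / 287140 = 39.32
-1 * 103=-103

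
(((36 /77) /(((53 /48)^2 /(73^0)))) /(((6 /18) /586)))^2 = 21262175205064704 /46782661849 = 454488.36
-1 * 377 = -377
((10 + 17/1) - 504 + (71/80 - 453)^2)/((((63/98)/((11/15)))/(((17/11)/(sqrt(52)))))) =155312107559 * sqrt(13)/11232000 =49856.28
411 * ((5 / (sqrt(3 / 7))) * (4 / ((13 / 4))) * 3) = 32880 * sqrt(21) / 13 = 11590.39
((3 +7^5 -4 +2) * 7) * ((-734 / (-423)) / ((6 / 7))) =302258264 / 1269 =238186.18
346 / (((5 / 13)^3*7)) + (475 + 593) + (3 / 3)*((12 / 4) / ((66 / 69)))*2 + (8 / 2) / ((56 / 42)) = 18730532 / 9625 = 1946.03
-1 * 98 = -98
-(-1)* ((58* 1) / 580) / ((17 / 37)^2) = 0.47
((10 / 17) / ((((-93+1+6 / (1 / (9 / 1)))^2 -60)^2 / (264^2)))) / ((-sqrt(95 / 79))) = -0.02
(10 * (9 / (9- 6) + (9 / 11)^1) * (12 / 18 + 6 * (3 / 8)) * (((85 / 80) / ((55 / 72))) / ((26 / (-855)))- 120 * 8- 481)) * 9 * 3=-28127476125 / 6292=-4470355.39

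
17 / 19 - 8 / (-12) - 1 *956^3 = -49802200423 / 57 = -873722814.44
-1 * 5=-5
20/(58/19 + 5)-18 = -2374/153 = -15.52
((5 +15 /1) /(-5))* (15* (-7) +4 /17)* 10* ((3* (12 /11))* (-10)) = -25646400 /187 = -137146.52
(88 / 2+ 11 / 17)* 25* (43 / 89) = 815925 / 1513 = 539.28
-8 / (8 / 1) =-1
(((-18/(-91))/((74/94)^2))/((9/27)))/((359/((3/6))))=59643/44723861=0.00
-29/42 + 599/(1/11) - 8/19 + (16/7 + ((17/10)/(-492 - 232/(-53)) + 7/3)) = 32371568101/4910360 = 6592.50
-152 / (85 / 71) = -10792 / 85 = -126.96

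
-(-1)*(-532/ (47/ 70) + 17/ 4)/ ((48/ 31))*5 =-7654985/ 3008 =-2544.88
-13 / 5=-2.60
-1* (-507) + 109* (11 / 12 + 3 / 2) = 9245 / 12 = 770.42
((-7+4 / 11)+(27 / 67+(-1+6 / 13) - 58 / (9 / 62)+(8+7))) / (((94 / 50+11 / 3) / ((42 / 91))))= -421797125 / 12953512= -32.56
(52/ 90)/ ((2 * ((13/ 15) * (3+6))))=1/ 27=0.04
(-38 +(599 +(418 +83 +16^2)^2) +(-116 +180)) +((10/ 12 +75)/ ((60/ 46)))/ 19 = 392395109/ 684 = 573677.06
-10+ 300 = 290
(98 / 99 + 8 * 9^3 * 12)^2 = 48004306248196 / 9801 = 4897898811.16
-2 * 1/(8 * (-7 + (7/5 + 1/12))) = 15/331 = 0.05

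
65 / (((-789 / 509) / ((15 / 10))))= -33085 / 526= -62.90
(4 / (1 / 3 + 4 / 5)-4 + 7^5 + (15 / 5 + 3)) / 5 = 285813 / 85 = 3362.51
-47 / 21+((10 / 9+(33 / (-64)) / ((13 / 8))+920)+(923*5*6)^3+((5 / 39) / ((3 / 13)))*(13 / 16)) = 92736669960126223 / 4368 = 21230922609919.01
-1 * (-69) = 69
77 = 77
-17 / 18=-0.94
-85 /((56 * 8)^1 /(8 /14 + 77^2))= -1125.03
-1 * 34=-34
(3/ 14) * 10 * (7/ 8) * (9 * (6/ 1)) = 405/ 4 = 101.25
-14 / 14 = -1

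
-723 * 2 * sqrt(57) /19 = -1446 * sqrt(57) /19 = -574.58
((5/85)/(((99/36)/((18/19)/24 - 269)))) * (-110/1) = 204410/323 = 632.85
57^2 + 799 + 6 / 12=8097 / 2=4048.50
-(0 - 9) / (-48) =-3 / 16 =-0.19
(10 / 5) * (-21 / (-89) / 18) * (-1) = -7 / 267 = -0.03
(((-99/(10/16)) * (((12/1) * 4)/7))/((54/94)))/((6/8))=-264704/105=-2520.99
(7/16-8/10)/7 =-29/560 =-0.05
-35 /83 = -0.42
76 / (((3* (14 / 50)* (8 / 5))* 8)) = 2375 / 336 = 7.07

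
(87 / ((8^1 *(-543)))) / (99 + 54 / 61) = -1769 / 8822664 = -0.00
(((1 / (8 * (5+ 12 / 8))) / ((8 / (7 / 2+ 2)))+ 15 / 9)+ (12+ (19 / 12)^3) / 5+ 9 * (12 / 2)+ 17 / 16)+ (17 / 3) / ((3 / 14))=242557 / 2808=86.38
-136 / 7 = -19.43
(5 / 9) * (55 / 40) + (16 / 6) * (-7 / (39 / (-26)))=317 / 24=13.21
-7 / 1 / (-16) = 7 / 16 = 0.44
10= 10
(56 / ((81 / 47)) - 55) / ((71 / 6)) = -3646 / 1917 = -1.90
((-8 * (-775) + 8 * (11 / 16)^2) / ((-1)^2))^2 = 38486901.80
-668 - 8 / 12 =-2006 / 3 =-668.67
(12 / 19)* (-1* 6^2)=-432 / 19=-22.74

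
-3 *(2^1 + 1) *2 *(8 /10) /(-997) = 72 /4985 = 0.01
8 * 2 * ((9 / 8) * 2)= 36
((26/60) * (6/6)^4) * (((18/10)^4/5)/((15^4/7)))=2457/19531250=0.00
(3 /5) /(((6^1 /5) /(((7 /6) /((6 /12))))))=7 /6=1.17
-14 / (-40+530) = -1 / 35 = -0.03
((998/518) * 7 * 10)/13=4990/481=10.37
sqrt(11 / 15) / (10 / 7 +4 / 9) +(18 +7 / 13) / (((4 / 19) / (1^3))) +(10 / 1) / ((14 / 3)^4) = 21*sqrt(165) / 590 +21993623 / 249704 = 88.54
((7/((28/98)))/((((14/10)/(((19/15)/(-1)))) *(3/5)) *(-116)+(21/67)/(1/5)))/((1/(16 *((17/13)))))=6059480/927849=6.53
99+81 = 180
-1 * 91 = -91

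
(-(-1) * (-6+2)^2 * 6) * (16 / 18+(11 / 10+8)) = 14384 / 15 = 958.93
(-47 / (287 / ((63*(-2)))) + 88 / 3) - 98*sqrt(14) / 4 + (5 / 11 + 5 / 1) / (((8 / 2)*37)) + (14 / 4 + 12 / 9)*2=995730 / 16687 - 49*sqrt(14) / 2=-32.00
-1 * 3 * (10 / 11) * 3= -8.18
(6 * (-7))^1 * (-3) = 126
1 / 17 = 0.06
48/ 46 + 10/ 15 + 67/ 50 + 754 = 2611823/ 3450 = 757.05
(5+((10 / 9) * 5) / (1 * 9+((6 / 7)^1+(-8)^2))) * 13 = 65.98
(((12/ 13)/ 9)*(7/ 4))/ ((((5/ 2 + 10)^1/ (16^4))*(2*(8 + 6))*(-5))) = -32768/ 4875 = -6.72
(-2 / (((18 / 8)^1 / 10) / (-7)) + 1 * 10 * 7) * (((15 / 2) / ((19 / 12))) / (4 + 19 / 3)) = 35700 / 589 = 60.61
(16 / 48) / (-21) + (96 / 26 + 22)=25.68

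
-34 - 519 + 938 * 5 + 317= 4454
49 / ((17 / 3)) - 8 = 11 / 17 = 0.65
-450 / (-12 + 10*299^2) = -225 / 446999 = -0.00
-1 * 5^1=-5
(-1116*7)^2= 61027344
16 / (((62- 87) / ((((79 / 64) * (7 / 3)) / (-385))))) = 79 / 16500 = 0.00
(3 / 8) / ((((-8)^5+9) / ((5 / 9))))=-5 / 786216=-0.00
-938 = -938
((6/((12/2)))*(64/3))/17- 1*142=-7178/51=-140.75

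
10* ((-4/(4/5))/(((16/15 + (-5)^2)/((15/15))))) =-750/391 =-1.92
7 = 7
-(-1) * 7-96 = -89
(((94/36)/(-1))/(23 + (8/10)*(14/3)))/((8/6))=-0.07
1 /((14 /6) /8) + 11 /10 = 317 /70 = 4.53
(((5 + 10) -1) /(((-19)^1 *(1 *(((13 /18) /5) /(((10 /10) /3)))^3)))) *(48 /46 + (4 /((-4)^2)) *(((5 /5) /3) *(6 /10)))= -9506700 /960089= -9.90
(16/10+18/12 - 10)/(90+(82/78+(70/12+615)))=-897/92545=-0.01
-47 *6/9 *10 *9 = -2820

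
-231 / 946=-21 / 86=-0.24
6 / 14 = 3 / 7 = 0.43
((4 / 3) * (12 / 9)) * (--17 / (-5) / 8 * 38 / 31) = -1292 / 1395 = -0.93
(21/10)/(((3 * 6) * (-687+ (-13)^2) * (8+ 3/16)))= -2/72705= -0.00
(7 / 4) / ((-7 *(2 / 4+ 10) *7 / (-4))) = 2 / 147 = 0.01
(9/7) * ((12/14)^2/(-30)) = -54/1715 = -0.03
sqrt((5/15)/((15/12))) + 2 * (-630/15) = -84 + 2 * sqrt(15)/15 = -83.48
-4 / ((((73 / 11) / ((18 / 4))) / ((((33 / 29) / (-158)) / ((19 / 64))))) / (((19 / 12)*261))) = 156816 / 5767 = 27.19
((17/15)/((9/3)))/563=17/25335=0.00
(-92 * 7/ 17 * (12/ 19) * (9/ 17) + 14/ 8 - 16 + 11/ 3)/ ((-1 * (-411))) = -1531981/ 27081612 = -0.06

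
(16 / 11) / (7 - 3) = 0.36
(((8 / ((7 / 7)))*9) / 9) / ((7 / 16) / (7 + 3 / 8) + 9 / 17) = 16048 / 1181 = 13.59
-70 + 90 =20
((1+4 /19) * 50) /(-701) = -1150 /13319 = -0.09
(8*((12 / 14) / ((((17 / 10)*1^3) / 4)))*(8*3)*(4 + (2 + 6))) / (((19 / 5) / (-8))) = -22118400 / 2261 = -9782.57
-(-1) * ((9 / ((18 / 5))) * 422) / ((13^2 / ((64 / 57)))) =67520 / 9633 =7.01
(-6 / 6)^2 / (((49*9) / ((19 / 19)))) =1 / 441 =0.00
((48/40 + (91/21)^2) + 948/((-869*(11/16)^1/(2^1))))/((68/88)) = 182998/8415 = 21.75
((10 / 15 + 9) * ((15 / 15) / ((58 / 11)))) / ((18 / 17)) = 187 / 108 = 1.73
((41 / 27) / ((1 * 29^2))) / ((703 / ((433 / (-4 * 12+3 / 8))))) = -142024 / 6081911001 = -0.00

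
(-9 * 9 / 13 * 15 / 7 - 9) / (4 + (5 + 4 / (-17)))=-2.55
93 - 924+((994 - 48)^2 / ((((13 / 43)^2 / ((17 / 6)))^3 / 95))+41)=2532500329730.86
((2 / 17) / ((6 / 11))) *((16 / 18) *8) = 704 / 459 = 1.53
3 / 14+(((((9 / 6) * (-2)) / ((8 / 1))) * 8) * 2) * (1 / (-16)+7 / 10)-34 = -10531 / 280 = -37.61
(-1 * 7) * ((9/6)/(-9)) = 7/6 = 1.17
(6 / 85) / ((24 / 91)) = 91 / 340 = 0.27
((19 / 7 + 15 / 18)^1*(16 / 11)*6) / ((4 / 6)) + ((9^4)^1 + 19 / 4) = 2036555 / 308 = 6612.19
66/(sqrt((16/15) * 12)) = 33 * sqrt(5)/4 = 18.45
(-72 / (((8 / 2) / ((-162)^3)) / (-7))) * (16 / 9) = -952342272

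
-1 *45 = -45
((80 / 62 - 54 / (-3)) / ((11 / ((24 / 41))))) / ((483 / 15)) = 3120 / 97867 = 0.03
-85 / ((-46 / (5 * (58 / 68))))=725 / 92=7.88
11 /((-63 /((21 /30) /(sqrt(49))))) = -11 /630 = -0.02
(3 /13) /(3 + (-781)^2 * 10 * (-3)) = -1 /79294917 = -0.00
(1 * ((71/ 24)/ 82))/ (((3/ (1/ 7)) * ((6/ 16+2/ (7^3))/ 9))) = 0.04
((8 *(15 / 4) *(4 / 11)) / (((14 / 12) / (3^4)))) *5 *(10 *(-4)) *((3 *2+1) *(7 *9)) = -734832000 / 11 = -66802909.09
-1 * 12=-12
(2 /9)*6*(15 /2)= 10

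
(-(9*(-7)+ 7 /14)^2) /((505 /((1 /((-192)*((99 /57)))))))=59375 /2559744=0.02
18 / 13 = 1.38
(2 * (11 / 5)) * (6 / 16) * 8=66 / 5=13.20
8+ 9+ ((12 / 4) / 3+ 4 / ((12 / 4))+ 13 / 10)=619 / 30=20.63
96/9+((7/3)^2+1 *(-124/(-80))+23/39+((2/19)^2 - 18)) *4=-6536653/211185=-30.95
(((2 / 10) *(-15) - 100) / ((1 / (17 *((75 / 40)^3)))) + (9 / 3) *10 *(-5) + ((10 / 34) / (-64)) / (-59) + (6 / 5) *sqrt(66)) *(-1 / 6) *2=6004384235 / 1540608 - 2 *sqrt(66) / 5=3894.16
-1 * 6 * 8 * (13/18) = -104/3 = -34.67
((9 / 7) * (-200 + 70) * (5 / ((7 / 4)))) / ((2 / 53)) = -620100 / 49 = -12655.10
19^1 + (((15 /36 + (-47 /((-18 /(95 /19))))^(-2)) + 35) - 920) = -573618187 /662700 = -865.58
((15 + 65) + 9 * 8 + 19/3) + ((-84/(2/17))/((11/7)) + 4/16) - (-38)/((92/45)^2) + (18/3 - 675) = -133467683/139656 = -955.69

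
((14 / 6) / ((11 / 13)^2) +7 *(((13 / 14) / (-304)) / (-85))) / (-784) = -61142159 / 14707714560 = -0.00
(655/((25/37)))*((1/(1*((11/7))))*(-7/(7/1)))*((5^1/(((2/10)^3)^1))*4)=-16964500/11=-1542227.27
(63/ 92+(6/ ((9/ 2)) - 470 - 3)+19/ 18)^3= -58908822775737299/ 567663552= -103774185.55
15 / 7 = 2.14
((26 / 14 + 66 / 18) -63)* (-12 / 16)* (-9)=-387.96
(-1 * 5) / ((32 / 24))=-15 / 4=-3.75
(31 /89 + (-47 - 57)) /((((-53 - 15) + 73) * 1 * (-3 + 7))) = -1845 /356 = -5.18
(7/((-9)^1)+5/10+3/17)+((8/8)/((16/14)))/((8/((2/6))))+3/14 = 10243/68544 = 0.15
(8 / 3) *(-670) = -5360 / 3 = -1786.67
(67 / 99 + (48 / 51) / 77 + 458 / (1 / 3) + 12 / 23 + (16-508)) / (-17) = -239317429 / 4606371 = -51.95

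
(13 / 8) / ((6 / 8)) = 13 / 6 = 2.17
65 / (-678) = -65 / 678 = -0.10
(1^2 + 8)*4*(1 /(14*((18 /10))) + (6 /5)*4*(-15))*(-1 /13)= 18134 /91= 199.27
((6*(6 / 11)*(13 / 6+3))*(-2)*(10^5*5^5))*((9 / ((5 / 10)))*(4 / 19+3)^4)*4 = -115889689170000000000 / 1433531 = -80842122821201.63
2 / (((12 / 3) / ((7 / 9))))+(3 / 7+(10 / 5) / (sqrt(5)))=103 / 126+2 * sqrt(5) / 5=1.71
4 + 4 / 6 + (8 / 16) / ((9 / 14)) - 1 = 40 / 9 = 4.44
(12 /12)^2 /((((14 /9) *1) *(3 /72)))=108 /7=15.43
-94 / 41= -2.29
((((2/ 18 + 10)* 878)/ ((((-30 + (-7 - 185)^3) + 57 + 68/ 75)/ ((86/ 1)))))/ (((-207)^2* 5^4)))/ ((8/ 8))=-6871228/ 1705945652658225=-0.00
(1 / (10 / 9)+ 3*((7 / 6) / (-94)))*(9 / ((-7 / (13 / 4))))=-94887 / 26320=-3.61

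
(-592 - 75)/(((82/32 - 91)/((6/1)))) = 64032/1415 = 45.25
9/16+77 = 1241/16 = 77.56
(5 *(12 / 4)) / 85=3 / 17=0.18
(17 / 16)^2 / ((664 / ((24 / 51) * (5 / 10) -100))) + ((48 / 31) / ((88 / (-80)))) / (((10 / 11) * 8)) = -0.36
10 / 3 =3.33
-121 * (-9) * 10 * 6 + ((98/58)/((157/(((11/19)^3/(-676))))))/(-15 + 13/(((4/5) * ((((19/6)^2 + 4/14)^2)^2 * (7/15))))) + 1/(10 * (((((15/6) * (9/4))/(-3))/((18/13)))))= 4719337673475100198636639154047/72227471796467945409156900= 65339.93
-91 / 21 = -13 / 3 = -4.33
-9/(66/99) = -27/2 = -13.50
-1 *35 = -35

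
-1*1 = -1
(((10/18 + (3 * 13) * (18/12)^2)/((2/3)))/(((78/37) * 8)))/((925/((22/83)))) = 0.00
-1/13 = -0.08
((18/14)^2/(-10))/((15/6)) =-81/1225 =-0.07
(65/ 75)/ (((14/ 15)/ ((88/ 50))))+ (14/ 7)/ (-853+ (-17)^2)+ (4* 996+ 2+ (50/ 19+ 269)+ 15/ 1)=4007762063/ 937650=4274.26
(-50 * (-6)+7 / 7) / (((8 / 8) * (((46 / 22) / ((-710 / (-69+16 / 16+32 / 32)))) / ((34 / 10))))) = 7992754 / 1541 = 5186.73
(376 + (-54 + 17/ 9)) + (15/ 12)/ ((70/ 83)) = 163987/ 504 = 325.37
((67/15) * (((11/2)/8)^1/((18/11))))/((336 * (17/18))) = 8107/1370880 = 0.01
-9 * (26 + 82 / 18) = -275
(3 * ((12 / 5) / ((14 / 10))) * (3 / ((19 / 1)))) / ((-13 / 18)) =-1944 / 1729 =-1.12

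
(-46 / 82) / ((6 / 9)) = -69 / 82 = -0.84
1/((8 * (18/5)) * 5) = 1/144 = 0.01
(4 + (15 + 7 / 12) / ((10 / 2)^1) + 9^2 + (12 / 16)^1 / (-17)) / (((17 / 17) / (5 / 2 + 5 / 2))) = 44917 / 102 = 440.36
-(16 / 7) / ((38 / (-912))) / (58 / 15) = 14.19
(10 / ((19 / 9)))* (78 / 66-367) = -362160 / 209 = -1732.82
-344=-344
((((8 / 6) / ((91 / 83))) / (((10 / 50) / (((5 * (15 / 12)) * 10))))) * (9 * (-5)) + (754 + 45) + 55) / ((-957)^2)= -50984 / 2873871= -0.02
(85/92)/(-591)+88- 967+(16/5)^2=-1180907593/1359300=-868.76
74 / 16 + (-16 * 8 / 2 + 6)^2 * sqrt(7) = 37 / 8 + 3364 * sqrt(7) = 8904.93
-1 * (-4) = 4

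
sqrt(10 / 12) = sqrt(30) / 6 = 0.91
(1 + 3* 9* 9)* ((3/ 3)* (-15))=-3660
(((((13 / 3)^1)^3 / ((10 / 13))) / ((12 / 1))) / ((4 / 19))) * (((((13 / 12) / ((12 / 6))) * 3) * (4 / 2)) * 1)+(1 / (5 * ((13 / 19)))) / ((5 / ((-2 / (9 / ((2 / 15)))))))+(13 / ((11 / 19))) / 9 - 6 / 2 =25126156001 / 185328000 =135.58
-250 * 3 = -750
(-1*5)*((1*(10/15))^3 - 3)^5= 10365357965/14348907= 722.38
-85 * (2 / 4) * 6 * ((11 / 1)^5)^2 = -6614043273255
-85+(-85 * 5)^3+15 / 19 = -1458548475 / 19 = -76765709.21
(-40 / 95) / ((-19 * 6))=4 / 1083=0.00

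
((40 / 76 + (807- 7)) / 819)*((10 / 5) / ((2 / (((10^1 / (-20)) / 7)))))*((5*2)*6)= -3900 / 931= -4.19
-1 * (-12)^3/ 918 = 32/ 17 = 1.88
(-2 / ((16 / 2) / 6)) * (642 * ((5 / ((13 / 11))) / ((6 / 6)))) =-52965 / 13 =-4074.23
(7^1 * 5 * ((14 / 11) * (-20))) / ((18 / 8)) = -39200 / 99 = -395.96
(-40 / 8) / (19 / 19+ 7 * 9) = -5 / 64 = -0.08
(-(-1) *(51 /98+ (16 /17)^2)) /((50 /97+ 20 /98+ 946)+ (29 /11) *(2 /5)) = 212477045 /143206646392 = 0.00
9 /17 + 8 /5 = 2.13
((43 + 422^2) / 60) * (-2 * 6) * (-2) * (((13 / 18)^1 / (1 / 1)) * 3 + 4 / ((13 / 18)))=107054327 / 195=548996.55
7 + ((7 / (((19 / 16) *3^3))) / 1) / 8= 3605 / 513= 7.03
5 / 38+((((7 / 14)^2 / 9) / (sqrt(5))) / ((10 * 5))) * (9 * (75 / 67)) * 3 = 0.14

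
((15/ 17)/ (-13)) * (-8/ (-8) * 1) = -15/ 221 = -0.07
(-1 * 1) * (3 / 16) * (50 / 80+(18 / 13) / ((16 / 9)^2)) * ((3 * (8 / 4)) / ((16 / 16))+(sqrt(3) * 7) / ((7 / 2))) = -15921 / 13312 - 5307 * sqrt(3) / 13312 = -1.89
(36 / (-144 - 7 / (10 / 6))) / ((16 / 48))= -180 / 247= -0.73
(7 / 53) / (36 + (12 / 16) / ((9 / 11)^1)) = 84 / 23479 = 0.00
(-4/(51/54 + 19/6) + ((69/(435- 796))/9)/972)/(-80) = 37897187/3115920960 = 0.01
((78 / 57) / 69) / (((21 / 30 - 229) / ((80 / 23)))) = -20800 / 68839299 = -0.00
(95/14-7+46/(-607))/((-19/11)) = 27115/161462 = 0.17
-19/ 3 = -6.33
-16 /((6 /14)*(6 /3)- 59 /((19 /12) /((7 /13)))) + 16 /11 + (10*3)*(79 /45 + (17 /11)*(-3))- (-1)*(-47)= -23952773 /182655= -131.14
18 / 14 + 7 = 58 / 7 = 8.29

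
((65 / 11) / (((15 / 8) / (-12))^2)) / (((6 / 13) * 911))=86528 / 150315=0.58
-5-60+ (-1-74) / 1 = -140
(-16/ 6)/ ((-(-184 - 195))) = -8/ 1137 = -0.01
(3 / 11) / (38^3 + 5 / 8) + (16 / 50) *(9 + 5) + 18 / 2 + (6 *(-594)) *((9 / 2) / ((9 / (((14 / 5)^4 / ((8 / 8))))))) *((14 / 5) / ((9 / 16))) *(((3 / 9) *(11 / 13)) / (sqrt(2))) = 542434389 / 40239925- 3123681792 *sqrt(2) / 40625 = -108726.29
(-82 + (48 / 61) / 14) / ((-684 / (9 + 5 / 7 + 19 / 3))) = 5895815 / 3066714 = 1.92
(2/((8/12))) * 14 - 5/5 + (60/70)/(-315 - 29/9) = 410957/10024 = 41.00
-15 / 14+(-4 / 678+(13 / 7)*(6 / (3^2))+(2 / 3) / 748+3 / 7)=87305 / 147917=0.59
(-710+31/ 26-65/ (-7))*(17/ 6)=-2164321/ 1092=-1981.98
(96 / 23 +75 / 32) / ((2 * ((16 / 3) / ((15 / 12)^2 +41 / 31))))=1.76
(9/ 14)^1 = 9/ 14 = 0.64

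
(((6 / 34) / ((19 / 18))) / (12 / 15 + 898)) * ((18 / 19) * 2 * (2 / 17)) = 3240 / 78142421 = 0.00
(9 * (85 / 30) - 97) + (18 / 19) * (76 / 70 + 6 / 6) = -92467 / 1330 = -69.52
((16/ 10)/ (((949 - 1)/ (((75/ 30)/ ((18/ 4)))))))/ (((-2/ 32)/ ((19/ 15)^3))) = -219488/ 7198875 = -0.03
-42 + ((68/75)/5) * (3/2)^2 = -5199/125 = -41.59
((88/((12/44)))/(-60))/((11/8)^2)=-128/45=-2.84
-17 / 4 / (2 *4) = -17 / 32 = -0.53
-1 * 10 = -10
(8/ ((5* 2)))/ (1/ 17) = 68/ 5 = 13.60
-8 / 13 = -0.62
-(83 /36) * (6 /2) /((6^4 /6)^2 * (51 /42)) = -581 /4758912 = -0.00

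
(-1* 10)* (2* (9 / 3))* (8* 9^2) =-38880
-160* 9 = -1440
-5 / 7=-0.71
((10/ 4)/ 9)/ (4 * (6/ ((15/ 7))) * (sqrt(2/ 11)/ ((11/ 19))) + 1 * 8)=-166375/ 302832 + 36575 * sqrt(22)/ 302832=0.02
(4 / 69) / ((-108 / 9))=-1 / 207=-0.00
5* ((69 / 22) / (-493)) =-0.03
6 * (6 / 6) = 6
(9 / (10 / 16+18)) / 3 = 0.16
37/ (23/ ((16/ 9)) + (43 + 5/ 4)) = 0.65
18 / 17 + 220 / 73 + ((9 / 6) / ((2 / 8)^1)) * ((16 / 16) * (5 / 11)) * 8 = 353434 / 13651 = 25.89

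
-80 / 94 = -40 / 47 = -0.85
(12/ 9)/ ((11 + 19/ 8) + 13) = 32/ 633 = 0.05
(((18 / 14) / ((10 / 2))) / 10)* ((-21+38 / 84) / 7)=-2589 / 34300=-0.08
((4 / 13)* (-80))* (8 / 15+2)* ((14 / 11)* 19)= -646912 / 429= -1507.95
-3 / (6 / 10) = -5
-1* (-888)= 888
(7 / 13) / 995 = 7 / 12935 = 0.00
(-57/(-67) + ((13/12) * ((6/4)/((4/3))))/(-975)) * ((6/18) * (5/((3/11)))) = 500863/96480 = 5.19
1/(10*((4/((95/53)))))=19/424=0.04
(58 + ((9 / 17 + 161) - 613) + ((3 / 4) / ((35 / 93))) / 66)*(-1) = 20600539 / 52360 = 393.44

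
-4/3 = -1.33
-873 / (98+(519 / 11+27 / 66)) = -19206 / 3203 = -6.00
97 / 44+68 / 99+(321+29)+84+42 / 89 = 15414433 / 35244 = 437.36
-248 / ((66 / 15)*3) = -620 / 33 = -18.79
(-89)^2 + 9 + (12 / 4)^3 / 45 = 39653 / 5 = 7930.60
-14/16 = -7/8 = -0.88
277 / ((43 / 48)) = 13296 / 43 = 309.21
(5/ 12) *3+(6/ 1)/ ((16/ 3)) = 19/ 8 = 2.38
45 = 45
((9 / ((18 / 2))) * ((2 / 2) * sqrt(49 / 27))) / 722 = 7 * sqrt(3) / 6498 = 0.00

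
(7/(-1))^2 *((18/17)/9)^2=196/289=0.68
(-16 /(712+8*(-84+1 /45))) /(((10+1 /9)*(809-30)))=-405 /8010457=-0.00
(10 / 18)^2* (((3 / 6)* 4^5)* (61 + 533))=93866.67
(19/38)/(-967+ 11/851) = -851/1645812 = -0.00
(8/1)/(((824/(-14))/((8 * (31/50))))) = -1736/2575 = -0.67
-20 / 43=-0.47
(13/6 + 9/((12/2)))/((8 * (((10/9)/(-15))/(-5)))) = 495/16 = 30.94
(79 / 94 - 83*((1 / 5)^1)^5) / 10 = 239073 / 2937500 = 0.08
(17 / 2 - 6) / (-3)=-5 / 6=-0.83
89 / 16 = 5.56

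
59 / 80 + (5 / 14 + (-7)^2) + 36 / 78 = 368049 / 7280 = 50.56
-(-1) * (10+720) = 730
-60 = -60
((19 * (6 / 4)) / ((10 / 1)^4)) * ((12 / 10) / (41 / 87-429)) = -14877 / 1864100000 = -0.00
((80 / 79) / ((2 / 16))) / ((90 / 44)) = 2816 / 711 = 3.96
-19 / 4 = -4.75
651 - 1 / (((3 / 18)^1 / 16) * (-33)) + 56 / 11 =659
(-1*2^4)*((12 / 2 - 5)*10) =-160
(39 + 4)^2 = 1849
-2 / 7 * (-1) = 2 / 7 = 0.29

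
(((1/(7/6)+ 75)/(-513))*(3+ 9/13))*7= -944/247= -3.82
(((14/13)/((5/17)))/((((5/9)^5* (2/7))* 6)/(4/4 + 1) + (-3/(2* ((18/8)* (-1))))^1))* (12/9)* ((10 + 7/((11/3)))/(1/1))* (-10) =-1431912006/1753609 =-816.55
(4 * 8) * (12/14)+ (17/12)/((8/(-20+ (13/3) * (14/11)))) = 275687/11088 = 24.86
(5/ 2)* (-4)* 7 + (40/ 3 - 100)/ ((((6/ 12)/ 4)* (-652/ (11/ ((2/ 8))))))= -11350/ 489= -23.21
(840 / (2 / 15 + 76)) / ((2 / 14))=44100 / 571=77.23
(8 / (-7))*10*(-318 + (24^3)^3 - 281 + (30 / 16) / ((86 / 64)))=-9087817936314800 / 301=-30192086167158.80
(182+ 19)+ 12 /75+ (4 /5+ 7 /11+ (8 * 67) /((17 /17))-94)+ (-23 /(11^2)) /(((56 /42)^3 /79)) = 123567381 /193600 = 638.26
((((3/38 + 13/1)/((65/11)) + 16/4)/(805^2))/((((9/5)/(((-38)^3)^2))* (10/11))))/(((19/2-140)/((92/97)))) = -53504973425024/417284287875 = -128.22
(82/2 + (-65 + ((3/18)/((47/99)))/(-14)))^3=-13867.38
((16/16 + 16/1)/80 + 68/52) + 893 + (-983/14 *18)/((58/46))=-107.85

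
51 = 51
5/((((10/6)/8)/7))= 168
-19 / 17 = -1.12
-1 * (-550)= 550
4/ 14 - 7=-47/ 7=-6.71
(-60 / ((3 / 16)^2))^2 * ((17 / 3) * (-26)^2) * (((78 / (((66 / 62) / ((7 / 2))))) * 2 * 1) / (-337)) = -1699685702041600 / 100089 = -16981743268.91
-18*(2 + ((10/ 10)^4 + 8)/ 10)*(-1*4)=1044/ 5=208.80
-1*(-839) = 839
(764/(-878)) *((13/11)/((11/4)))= -19864/53119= -0.37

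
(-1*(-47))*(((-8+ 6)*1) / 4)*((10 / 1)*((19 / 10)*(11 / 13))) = -9823 / 26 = -377.81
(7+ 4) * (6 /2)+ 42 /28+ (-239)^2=114311 /2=57155.50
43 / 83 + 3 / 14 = 0.73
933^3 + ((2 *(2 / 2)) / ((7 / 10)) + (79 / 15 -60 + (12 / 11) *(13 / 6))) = 938051946548 / 1155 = 812166187.49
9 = 9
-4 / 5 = -0.80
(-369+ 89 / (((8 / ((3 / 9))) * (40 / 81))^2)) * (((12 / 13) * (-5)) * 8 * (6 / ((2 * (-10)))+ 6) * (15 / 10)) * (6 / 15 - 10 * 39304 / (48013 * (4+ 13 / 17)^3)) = 4563669408827537 / 121002336000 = 37715.55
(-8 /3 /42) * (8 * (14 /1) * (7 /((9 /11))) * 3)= -4928 /27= -182.52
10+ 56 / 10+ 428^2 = 915998 / 5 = 183199.60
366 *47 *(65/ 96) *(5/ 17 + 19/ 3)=31493995/ 408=77191.16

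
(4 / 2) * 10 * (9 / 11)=180 / 11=16.36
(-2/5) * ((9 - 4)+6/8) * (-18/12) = 3.45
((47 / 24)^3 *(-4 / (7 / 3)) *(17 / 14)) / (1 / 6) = -1764991 / 18816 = -93.80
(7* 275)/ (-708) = -1925/ 708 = -2.72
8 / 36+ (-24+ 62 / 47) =-9500 / 423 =-22.46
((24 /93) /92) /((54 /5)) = 5 /19251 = 0.00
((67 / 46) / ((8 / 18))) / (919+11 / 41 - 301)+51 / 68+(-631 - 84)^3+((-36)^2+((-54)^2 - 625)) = -1704874900523323 / 4664216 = -365522287.24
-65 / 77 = -0.84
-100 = -100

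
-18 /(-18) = 1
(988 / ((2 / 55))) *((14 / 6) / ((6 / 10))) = 950950 / 9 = 105661.11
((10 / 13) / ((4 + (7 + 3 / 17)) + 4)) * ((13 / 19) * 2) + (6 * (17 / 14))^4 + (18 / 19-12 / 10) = 82902145609 / 29424255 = 2817.48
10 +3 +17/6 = 95/6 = 15.83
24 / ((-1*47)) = -24 / 47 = -0.51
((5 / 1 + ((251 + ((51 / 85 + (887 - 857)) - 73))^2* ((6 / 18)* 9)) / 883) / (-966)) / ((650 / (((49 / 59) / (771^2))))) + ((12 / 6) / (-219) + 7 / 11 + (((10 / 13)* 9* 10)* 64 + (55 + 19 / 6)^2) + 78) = 440147492379327686258813 / 55765996649845267500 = 7892.76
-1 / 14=-0.07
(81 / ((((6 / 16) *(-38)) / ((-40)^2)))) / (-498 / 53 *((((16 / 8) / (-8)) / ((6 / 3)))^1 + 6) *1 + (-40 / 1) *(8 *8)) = 36633600 / 10534037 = 3.48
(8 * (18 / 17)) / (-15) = -48 / 85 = -0.56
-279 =-279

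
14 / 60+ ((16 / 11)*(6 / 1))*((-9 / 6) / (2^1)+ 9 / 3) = 6557 / 330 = 19.87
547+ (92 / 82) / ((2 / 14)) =554.85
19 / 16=1.19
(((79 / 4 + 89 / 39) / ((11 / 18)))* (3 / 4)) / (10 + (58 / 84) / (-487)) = 316351791 / 116980292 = 2.70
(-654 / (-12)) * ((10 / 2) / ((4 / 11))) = 5995 / 8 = 749.38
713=713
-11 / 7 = -1.57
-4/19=-0.21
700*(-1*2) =-1400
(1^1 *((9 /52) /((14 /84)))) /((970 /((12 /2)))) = 81 /12610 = 0.01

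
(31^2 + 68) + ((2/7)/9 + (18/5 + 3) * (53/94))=30579817/29610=1032.75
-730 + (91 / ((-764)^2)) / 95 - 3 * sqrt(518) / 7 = -40479317509 / 55451120 - 3 * sqrt(518) / 7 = -739.75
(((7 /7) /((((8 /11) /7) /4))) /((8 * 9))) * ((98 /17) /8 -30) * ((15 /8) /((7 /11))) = -1204555 /26112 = -46.13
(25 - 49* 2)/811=-73/811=-0.09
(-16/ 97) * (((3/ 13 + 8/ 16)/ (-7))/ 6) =76/ 26481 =0.00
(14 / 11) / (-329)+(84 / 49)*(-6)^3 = -1340078 / 3619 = -370.29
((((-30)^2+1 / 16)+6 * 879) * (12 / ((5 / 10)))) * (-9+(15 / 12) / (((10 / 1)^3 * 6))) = -853482643 / 640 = -1333566.63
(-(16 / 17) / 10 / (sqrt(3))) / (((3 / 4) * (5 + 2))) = -0.01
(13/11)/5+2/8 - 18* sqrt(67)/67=107/220 - 18* sqrt(67)/67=-1.71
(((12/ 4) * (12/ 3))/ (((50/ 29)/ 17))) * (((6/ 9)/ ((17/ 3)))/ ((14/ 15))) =522/ 35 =14.91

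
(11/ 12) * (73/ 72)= 803/ 864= 0.93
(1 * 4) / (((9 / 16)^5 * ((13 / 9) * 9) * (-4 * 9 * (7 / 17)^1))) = -17825792 / 48361131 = -0.37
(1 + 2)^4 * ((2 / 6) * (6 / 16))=81 / 8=10.12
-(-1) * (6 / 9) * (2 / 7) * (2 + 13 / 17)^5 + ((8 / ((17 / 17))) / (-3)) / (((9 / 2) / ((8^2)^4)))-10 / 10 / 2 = -5335943213009557 / 536705946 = -9942023.66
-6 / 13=-0.46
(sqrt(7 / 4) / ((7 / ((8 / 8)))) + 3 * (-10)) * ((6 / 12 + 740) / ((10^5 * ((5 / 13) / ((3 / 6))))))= -0.29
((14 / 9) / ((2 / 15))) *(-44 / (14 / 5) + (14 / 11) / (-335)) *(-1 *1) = 405448 / 2211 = 183.38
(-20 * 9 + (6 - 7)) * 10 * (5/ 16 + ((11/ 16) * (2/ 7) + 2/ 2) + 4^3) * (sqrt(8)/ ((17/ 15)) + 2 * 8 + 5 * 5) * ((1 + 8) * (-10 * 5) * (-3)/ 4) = -183761584875/ 112 - 67229848125 * sqrt(2)/ 952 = -1740599616.02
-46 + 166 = 120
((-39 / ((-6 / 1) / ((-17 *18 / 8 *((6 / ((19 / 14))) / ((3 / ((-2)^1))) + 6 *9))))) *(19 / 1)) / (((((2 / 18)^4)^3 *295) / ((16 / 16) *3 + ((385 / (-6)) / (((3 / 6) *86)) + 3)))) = -21123948045692214333 / 20296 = -1040793656173246.67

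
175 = 175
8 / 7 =1.14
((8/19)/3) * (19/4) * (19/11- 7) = -116/33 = -3.52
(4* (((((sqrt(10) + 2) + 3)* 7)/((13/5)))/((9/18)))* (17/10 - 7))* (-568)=842912* sqrt(10)/13 + 4214560/13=529237.06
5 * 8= 40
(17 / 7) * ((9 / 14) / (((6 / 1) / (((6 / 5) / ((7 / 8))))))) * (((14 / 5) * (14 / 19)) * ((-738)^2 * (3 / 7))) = 3999865536 / 23275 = 171852.44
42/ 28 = 3/ 2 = 1.50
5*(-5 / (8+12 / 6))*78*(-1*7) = 1365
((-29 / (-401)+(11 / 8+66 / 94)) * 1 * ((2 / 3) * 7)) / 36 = 0.28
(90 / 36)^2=25 / 4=6.25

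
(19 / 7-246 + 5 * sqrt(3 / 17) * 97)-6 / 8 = -6833 / 28 + 485 * sqrt(51) / 17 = -40.29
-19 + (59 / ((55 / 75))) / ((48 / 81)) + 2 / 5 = 103107 / 880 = 117.17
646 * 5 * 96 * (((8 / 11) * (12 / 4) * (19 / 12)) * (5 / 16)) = 3682200 / 11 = 334745.45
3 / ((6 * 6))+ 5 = 61 / 12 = 5.08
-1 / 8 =-0.12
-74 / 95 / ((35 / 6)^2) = -2664 / 116375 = -0.02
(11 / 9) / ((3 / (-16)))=-6.52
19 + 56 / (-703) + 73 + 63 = 108909 / 703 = 154.92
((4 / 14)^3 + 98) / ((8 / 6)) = 50433 / 686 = 73.52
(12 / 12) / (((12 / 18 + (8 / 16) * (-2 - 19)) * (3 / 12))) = -24 / 59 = -0.41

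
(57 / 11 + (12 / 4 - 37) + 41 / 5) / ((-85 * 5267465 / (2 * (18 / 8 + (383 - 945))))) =-181359 / 3517914125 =-0.00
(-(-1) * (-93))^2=8649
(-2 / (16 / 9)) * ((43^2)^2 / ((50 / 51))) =-3923074.15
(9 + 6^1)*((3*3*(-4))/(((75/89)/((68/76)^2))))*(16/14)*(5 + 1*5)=-14815296/2527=-5862.80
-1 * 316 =-316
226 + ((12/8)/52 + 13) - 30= 21739/104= 209.03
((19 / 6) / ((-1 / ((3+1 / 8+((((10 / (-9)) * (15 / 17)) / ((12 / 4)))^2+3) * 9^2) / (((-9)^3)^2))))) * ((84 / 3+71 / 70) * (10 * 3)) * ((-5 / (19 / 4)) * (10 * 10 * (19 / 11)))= 105233810875 / 438005799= 240.26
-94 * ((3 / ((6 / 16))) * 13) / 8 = -1222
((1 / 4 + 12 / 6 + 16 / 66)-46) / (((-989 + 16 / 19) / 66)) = 109117 / 37550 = 2.91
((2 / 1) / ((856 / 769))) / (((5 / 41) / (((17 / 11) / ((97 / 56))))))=7503902 / 570845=13.15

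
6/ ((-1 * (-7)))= 6/ 7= 0.86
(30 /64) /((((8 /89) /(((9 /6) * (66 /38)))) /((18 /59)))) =1189485 /286976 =4.14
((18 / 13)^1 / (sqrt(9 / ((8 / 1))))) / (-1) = -12*sqrt(2) / 13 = -1.31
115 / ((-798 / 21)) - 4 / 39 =-4637 / 1482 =-3.13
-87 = -87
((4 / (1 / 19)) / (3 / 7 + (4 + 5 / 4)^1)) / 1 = 2128 / 159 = 13.38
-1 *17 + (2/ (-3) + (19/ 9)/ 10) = -1571/ 90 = -17.46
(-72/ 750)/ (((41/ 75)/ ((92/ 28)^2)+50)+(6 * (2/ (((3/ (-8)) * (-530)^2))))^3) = -52762261667584500/ 27508174744475381831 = -0.00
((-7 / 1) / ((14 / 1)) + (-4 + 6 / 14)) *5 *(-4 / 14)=5.82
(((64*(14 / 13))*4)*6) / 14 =1536 / 13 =118.15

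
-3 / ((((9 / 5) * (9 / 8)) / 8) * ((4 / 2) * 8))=-20 / 27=-0.74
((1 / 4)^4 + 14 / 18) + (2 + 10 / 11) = 3.69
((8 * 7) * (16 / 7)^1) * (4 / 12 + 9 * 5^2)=86528 / 3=28842.67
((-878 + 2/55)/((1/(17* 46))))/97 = -37761216/5335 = -7078.02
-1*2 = -2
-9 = -9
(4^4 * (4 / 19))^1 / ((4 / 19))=256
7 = 7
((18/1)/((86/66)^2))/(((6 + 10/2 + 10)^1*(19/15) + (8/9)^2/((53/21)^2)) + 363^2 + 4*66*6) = 1238895405/15586944284641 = 0.00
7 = 7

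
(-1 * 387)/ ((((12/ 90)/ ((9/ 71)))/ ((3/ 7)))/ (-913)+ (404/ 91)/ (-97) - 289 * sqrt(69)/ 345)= -918971205169513534038/ 2372581886752384892747+ 15886396550701240805241 * sqrt(69)/ 2372581886752384892747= 55.23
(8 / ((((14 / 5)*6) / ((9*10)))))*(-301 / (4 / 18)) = -58050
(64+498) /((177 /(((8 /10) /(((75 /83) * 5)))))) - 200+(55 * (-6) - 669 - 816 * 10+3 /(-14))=-43482637199 /4646250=-9358.65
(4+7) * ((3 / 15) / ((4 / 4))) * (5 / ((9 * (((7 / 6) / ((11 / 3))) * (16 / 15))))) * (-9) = -1815 / 56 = -32.41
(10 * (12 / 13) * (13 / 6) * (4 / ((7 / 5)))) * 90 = 36000 / 7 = 5142.86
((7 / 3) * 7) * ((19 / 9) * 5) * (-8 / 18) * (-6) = 37240 / 81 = 459.75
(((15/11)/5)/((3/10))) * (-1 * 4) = -40/11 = -3.64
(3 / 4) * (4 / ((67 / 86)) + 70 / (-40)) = 2721 / 1072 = 2.54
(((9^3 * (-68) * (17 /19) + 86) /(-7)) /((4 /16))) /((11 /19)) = 3364360 /77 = 43692.99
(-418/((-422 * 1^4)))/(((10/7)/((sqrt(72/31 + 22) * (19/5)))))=27797 * sqrt(23374)/327050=12.99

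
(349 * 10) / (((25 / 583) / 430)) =34996324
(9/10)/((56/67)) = 603/560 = 1.08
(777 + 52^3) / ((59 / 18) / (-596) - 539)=-1516778280 / 5782451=-262.31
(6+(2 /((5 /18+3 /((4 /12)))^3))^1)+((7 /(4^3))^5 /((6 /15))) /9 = 540324409851246949 /90016430702985216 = 6.00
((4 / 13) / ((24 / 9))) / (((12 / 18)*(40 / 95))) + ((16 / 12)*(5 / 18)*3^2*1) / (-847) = 430351 / 1057056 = 0.41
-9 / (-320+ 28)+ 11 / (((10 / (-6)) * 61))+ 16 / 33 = 1197557 / 2938980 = 0.41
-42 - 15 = -57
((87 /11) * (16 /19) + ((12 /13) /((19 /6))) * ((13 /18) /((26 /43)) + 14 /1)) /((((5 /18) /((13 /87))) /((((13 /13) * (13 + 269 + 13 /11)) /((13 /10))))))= 1126259400 /866723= 1299.45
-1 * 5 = -5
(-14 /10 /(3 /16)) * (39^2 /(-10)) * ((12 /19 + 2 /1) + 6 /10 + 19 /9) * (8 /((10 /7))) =1210483456 /35625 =33978.48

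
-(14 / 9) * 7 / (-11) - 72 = -7030 / 99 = -71.01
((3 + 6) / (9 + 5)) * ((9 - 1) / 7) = 36 / 49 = 0.73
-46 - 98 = -144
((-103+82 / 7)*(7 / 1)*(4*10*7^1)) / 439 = -178920 / 439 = -407.56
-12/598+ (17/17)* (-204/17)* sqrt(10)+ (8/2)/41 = 950/12259-12* sqrt(10) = -37.87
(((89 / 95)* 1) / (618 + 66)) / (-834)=-89 / 54193320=-0.00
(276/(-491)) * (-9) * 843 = 4264.79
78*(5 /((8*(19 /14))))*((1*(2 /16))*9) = 12285 /304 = 40.41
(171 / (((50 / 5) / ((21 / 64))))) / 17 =3591 / 10880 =0.33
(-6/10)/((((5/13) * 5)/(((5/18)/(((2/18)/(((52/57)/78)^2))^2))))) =-104/791700075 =-0.00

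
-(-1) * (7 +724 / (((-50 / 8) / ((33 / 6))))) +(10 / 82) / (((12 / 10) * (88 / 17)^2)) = -630.12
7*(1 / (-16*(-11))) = 7 / 176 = 0.04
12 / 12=1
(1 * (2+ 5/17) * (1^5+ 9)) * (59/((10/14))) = 1894.94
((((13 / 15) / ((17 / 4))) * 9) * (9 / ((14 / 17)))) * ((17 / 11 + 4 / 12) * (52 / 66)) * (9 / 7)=1131624 / 29645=38.17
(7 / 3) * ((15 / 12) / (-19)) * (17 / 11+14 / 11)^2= -33635 / 27588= -1.22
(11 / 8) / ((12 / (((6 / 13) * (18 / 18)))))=11 / 208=0.05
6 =6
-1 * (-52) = 52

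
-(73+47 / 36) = -2675 / 36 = -74.31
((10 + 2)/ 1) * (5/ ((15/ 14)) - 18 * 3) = -592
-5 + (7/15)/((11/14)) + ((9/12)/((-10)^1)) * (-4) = -271/66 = -4.11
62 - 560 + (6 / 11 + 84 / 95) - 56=-577436 / 1045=-552.57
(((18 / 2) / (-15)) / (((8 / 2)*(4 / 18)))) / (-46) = 27 / 1840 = 0.01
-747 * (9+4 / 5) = -36603 / 5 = -7320.60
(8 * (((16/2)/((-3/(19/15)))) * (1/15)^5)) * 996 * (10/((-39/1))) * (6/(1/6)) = 3229696/9871875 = 0.33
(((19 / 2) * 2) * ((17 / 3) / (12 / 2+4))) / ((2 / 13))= 4199 / 60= 69.98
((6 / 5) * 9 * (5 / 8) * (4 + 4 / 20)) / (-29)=-567 / 580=-0.98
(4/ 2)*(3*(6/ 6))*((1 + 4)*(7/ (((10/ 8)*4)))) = 42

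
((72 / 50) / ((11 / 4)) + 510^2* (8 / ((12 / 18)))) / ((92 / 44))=858330144 / 575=1492748.08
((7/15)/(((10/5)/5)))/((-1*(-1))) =7/6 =1.17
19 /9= 2.11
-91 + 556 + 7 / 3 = 1402 / 3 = 467.33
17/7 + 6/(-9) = 1.76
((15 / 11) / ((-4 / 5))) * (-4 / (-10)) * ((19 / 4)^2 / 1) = -5415 / 352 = -15.38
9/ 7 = 1.29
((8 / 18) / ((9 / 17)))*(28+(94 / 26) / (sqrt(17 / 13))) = 188*sqrt(221) / 1053+1904 / 81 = 26.16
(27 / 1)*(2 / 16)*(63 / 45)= 189 / 40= 4.72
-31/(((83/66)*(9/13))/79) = -700414/249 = -2812.91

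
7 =7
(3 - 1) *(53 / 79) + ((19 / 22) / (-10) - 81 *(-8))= 11284059 / 17380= 649.26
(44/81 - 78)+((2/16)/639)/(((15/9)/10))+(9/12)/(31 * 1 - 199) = -99785935/1288224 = -77.46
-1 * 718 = -718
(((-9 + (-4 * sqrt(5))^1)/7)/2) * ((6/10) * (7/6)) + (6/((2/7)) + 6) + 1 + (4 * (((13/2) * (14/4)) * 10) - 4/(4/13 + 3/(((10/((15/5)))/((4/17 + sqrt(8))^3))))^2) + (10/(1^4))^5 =-sqrt(5)/5 + 25805554656740427040875 * sqrt(2)/6596004835290562789702801 + 6657844929002126846801817042713/65960048352905627897028010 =100937.10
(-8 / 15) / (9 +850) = -8 / 12885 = -0.00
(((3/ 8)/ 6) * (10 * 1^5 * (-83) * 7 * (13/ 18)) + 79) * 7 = -184723/ 144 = -1282.80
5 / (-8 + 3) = -1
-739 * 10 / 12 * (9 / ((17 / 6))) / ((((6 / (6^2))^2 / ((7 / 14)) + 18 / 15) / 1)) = -2992950 / 1921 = -1558.02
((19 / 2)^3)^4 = 2213314919066161 / 4096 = 540360087662.64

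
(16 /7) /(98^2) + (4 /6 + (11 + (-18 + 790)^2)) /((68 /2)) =30050697917 /1714314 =17529.28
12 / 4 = 3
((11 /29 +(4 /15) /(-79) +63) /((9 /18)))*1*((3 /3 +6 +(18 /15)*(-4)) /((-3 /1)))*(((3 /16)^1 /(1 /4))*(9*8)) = -287484648 /57275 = -5019.37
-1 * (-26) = 26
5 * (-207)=-1035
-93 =-93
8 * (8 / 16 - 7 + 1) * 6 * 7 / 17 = -1848 / 17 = -108.71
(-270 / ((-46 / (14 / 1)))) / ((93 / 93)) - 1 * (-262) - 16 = 7548 / 23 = 328.17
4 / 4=1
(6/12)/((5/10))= 1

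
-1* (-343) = 343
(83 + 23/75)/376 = 781/3525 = 0.22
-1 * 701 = -701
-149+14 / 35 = -743 / 5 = -148.60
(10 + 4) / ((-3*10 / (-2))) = 14 / 15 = 0.93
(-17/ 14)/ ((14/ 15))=-255/ 196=-1.30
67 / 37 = 1.81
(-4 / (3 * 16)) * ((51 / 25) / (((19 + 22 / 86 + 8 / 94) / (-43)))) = 1477351 / 3908800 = 0.38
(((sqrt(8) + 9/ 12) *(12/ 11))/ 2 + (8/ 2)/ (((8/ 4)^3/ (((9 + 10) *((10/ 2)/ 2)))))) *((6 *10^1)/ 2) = 360 *sqrt(2)/ 11 + 15945/ 22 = 771.06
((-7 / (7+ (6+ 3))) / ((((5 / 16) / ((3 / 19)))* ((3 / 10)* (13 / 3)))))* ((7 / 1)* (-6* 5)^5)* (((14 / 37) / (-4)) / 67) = -25004700000 / 612313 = -40836.47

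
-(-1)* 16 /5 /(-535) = -16 /2675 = -0.01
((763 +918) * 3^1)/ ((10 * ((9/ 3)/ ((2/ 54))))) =1681/ 270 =6.23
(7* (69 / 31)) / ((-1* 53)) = -483 / 1643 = -0.29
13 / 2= 6.50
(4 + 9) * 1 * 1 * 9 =117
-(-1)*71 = 71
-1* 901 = -901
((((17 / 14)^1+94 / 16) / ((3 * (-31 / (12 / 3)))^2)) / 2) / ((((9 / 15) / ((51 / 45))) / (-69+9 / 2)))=-290207 / 363258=-0.80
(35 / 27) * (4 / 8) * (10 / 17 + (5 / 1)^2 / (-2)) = -525 / 68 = -7.72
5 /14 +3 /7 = 0.79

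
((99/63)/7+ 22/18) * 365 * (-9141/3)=-709554890/441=-1608968.00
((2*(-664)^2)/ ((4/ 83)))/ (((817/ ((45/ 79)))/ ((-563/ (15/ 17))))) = -525367044192/ 64543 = -8139798.96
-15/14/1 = -15/14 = -1.07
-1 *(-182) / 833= 26 / 119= 0.22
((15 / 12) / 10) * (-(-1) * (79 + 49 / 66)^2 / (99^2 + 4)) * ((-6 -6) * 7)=-193894183 / 28473720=-6.81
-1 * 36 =-36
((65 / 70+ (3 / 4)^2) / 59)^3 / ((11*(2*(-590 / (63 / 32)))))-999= -17104178568067783407 / 17121299867893760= -999.00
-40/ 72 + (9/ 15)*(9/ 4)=143/ 180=0.79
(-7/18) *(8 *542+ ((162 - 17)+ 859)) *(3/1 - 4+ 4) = -6230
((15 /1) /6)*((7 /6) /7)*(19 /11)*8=190 /33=5.76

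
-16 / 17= -0.94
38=38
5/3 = 1.67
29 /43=0.67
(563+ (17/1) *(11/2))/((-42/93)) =-40703/28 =-1453.68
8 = 8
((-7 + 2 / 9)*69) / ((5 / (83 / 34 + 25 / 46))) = -279.16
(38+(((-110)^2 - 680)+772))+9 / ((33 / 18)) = 134584 / 11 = 12234.91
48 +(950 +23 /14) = 13995 /14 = 999.64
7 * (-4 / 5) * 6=-168 / 5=-33.60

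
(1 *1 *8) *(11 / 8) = 11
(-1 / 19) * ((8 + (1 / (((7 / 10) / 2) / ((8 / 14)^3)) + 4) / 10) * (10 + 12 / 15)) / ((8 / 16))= -10960056 / 1140475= -9.61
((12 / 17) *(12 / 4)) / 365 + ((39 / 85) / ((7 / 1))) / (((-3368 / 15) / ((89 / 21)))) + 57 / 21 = 2784166757 / 1024023560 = 2.72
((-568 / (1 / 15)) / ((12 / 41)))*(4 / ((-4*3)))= 29110 / 3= 9703.33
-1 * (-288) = 288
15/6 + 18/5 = 61/10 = 6.10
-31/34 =-0.91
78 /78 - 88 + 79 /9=-704 /9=-78.22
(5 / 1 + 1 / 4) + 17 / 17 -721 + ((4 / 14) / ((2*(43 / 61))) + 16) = -841051 / 1204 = -698.55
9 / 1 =9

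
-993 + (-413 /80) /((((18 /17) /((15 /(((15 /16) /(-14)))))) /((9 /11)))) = -99.42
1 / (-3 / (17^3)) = -4913 / 3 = -1637.67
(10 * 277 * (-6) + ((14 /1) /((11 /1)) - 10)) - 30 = -183246 /11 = -16658.73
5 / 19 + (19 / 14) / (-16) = 759 / 4256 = 0.18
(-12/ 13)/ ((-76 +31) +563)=-6/ 3367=-0.00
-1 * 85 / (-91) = 85 / 91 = 0.93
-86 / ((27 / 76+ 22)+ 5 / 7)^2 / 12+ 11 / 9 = 546212257 / 451879587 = 1.21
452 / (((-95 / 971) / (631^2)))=-174749677612 / 95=-1839470290.65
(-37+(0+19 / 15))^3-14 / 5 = -154000106 / 3375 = -45629.66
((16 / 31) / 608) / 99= 1 / 116622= 0.00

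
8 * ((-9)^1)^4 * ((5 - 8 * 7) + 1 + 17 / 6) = -2475684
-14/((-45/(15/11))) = 14/33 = 0.42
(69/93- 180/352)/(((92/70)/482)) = 5305615/62744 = 84.56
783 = 783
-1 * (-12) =12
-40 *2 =-80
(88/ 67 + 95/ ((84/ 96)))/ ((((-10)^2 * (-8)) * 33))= -3221/ 773850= -0.00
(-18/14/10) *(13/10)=-117/700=-0.17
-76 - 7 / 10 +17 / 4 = -1449 / 20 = -72.45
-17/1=-17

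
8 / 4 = 2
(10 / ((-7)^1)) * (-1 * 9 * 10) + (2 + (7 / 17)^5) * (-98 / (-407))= 522053192506 / 4045172593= 129.06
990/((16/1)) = 495/8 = 61.88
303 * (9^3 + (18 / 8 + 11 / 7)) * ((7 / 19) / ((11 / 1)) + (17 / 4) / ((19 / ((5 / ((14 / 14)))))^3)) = 208172416131 / 8450288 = 24634.95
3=3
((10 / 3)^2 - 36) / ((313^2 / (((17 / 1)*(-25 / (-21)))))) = -13600 / 2645163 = -0.01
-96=-96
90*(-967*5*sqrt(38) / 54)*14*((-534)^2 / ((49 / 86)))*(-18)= 7114242981600*sqrt(38) / 7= 6265019865185.54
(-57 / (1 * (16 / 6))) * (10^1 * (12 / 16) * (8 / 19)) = -135 / 2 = -67.50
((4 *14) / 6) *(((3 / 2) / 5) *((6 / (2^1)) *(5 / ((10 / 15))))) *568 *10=357840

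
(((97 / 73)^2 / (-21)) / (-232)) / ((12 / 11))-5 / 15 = -103748053 / 311554656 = -0.33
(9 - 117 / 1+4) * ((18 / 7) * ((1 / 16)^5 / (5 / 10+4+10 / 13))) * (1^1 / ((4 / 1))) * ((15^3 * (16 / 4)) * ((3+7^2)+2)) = -138601125 / 15712256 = -8.82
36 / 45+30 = 154 / 5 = 30.80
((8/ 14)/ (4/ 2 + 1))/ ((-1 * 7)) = -4/ 147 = -0.03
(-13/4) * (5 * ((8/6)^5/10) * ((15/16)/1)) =-520/81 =-6.42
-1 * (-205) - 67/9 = 1778/9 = 197.56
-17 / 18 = -0.94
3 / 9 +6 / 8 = 13 / 12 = 1.08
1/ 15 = 0.07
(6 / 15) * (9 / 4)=0.90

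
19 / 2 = 9.50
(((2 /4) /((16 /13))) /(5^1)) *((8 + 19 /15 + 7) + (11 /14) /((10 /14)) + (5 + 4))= 10283 /4800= 2.14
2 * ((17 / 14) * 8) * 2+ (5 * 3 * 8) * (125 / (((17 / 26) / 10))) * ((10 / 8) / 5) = 6829624 / 119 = 57391.80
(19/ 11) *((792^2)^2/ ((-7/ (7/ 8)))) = -84951618048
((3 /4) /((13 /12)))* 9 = 81 /13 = 6.23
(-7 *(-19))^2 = 17689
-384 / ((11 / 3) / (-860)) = 990720 / 11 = 90065.45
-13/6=-2.17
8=8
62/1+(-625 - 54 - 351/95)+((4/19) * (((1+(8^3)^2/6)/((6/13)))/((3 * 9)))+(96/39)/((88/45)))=391830016/3301155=118.69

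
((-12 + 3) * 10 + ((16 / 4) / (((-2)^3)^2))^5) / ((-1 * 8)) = 94371839 / 8388608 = 11.25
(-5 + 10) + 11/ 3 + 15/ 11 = 331/ 33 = 10.03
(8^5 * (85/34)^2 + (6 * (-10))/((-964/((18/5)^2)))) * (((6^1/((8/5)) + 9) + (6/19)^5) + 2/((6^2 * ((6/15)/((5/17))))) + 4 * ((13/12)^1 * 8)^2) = 3253948542195032724/50722888015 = 64151484.06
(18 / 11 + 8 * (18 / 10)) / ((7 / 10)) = 252 / 11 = 22.91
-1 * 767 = -767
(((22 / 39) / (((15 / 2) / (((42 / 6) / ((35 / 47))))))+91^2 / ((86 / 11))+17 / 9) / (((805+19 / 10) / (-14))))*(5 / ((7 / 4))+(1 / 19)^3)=-8142632958078 / 154690032445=-52.64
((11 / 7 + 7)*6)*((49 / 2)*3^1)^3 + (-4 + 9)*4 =20420525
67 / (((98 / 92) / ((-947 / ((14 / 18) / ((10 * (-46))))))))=12083227560 / 343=35228068.69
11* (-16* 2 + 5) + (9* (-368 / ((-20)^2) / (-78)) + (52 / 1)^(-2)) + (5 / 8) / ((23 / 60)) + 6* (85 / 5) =-300485377 / 1554800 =-193.26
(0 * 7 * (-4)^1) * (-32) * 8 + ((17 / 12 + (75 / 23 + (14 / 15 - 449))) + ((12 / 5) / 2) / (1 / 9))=-198991 / 460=-432.59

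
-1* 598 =-598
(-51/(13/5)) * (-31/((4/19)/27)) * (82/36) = 18473985/104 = 177634.47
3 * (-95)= -285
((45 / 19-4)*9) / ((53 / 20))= -5580 / 1007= -5.54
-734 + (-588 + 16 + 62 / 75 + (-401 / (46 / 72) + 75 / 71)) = -236593429 / 122475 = -1931.77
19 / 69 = 0.28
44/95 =0.46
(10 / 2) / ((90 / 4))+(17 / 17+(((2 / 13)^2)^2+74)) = 75.22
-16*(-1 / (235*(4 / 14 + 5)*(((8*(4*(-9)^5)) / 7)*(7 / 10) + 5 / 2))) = -224 / 3285915277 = -0.00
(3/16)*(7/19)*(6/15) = 21/760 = 0.03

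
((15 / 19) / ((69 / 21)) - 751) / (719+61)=-164041 / 170430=-0.96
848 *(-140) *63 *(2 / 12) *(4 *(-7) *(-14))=-488651520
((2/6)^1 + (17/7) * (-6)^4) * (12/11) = 264412/77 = 3433.92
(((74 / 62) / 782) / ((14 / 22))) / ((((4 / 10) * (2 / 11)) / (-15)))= -335775 / 678776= -0.49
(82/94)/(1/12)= 492/47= 10.47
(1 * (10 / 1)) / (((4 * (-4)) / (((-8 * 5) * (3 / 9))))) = 25 / 3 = 8.33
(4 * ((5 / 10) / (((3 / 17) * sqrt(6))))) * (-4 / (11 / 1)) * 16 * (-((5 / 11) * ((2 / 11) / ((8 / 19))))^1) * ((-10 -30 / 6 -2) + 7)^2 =2584000 * sqrt(6) / 11979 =528.38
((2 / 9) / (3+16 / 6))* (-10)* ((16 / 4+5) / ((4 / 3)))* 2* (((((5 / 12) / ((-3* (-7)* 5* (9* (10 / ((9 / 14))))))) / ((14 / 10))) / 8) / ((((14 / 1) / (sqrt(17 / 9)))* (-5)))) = sqrt(17) / 15673728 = 0.00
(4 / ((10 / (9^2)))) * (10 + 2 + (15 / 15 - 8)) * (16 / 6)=432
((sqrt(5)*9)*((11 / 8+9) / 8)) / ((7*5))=747*sqrt(5) / 2240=0.75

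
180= 180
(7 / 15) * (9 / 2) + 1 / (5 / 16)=53 / 10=5.30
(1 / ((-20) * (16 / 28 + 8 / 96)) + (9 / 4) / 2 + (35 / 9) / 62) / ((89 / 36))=682153 / 1517450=0.45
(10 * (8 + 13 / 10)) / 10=93 / 10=9.30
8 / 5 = 1.60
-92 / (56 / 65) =-1495 / 14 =-106.79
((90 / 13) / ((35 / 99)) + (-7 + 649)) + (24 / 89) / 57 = 101805692 / 153881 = 661.59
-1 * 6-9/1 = -15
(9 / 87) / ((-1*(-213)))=1 / 2059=0.00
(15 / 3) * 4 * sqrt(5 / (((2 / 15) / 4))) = 100 * sqrt(6) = 244.95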